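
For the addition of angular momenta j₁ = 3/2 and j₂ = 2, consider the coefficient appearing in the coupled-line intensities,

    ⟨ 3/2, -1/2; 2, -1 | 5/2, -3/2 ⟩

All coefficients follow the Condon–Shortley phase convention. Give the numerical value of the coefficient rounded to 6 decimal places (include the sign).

+√(1/35) ≈ +0.169031

triangle: 1!·2!·3!/7! = 12/5040
(j±m)!: 1!·2!·1!·3!·1!·4! = 288
prefactor² = (2J+1)·Δ·N² = 144/35
  k=0: +1/(0!·1!·2!·1!·0!·2!) = 1/4
  k=1: −1/(1!·0!·1!·0!·1!·3!) = -1/6
Σ = 1/12  ⇒  CG² = 144/35·(1/12)² = 1/35
CG = +√(1/35) = +0.169031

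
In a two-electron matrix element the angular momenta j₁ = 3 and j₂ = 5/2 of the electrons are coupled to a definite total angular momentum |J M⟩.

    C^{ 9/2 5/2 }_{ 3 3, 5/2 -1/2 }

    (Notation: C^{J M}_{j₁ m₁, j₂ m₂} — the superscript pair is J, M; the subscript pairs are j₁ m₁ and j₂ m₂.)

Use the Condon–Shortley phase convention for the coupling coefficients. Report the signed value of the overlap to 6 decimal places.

+√(3/11) ≈ +0.522233

triangle: 1!×5!×4!/11! = 2880/39916800
(j±m)!: 6!×0!×2!×3!×7!×2! = 87091200
prefactor² = (2J+1)×Δ×N² = 691200/11
  k=0: +1/(0!×1!×0!×2!×5!×2!) = 1/480
Σ = 1/480  ⇒  CG² = 691200/11×(1/480)² = 3/11
CG = +√(3/11) = +0.522233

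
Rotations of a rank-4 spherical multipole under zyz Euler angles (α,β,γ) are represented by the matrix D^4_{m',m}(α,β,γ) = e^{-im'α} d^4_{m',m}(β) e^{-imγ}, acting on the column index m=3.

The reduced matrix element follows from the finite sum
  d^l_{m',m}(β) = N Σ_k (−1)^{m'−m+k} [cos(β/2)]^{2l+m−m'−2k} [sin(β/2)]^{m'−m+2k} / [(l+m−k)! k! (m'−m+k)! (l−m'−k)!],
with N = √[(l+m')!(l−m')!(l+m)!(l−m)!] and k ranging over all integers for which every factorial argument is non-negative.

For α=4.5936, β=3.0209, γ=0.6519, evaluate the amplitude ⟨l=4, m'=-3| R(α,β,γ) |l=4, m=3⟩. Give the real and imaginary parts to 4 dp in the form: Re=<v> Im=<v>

Re=-0.7084 Im=0.6485

First d^4_{-3,3}(β=3.0209), then the phase factors e^{-i(-3)α} and e^{-i(3)γ}:
Half-angle: c=0.060310, s=0.998180. N=√(1·5040·5040·1)=5040.000000
Admissible k: 6..7 (factorial args all ≥0)
  k=6: (−1)^0·5040.0000/(720)·0.0603^2·0.9982^6 = +0.025184
  k=7: (−1)^1·5040.0000/(5040)·0.0603^0·0.9982^8 = -0.985530
d^4_{-3,3}(3.0209) = +0.025184 -0.985530 = -0.960346
Attach z-rotation phases: D = e^{-i(-3)(4.5936)}·(-0.960346)·e^{-i(3)(0.6519)} = -0.708362+0.648450i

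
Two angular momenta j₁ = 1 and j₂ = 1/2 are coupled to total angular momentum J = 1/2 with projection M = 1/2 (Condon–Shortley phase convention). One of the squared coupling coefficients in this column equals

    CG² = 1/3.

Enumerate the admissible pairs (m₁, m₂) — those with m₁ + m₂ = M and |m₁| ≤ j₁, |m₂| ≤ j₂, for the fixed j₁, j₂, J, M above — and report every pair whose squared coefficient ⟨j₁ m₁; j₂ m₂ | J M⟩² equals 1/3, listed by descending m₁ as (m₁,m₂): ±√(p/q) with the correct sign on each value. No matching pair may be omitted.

(0,1/2): −√(1/3)

Admissible pairs with m₁+m₂ = M = 1/2: (0,1/2), (1,-1/2)
  (m₁,m₂)=(1,-1/2): CG² = 2/3, CG = +√(2/3)
  (m₁,m₂)=(0,1/2): CG² = 1/3, CG = −√(1/3)   ← matches the target
Pairs with CG² = 1/3: (0,1/2): −√(1/3)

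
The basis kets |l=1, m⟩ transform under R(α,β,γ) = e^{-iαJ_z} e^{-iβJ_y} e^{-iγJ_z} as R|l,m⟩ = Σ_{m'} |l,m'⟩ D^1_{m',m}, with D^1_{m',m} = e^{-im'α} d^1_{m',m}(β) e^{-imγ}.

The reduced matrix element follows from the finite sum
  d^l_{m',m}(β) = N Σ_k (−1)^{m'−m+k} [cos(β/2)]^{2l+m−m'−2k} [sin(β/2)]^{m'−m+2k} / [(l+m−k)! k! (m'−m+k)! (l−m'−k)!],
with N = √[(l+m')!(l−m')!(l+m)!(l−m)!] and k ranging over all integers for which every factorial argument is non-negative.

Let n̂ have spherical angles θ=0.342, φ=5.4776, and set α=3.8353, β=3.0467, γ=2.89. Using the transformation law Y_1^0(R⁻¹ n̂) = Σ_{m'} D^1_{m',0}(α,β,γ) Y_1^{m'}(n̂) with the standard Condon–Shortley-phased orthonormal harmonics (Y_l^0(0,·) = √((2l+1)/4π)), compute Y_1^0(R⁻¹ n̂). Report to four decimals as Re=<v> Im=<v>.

Need the full column D^1_{m',0} for m'=−1..1 at α=3.8353, β=3.0467, γ=2.8900.
cos(β/2)=0.047429, sin(β/2)=0.998875
d^1_{-1,0}: single k=1 term ⇒ +0.066999;  D = -0.051514-0.042838i
d^1_{0,0}: k∈[0..1] ⇒ +0.002249 -0.997751 = -0.995501;  D = -0.995501+0.000000i
d^1_{1,0}: single k=0 term ⇒ -0.066999;  D = +0.051514-0.042838i
Y_1^{m'}(θ=0.342,φ=5.4776) and Σ D·Y over m':
  (-0.0515-0.0428i)·(+0.0803+0.0836i)  (-0.9955+0.0000i)·(+0.4603+0.0000i)  (+0.0515-0.0428i)·(-0.0803+0.0836i)
Y_1^0(R⁻¹ n̂) = -0.459344+0.000000i

Re=-0.4593 Im=0.0000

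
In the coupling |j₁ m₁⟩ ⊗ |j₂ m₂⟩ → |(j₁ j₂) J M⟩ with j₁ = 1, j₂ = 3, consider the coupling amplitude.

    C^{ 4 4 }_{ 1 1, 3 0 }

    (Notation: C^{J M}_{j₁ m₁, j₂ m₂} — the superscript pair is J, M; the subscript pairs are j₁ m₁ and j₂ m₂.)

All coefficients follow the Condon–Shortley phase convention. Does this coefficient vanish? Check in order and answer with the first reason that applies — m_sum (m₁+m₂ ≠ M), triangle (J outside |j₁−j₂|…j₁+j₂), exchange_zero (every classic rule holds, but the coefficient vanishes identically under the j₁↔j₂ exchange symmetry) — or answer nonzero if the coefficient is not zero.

m_sum

m-sum: m₁+m₂ = 1+0 = 1, M = 4  ✗ ⇒ coefficient is 0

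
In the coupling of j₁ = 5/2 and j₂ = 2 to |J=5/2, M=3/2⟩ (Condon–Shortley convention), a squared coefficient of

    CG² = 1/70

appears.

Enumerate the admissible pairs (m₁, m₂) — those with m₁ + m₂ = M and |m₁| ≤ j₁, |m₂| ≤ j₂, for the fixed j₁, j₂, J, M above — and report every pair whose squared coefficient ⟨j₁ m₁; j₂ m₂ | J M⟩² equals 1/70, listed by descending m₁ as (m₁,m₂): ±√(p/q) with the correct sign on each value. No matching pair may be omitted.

(3/2,0): −√(1/70)

Admissible pairs with m₁+m₂ = M = 3/2: (-1/2,2), (1/2,1), (3/2,0), (5/2,-1)
  (m₁,m₂)=(5/2,-1): CG² = 3/7, CG = +√(3/7)
  (m₁,m₂)=(3/2,0): CG² = 1/70, CG = −√(1/70)   ← matches the target
  (m₁,m₂)=(1/2,1): CG² = 6/35, CG = −√(6/35)
  (m₁,m₂)=(-1/2,2): CG² = 27/70, CG = +√(27/70)
Pairs with CG² = 1/70: (3/2,0): −√(1/70)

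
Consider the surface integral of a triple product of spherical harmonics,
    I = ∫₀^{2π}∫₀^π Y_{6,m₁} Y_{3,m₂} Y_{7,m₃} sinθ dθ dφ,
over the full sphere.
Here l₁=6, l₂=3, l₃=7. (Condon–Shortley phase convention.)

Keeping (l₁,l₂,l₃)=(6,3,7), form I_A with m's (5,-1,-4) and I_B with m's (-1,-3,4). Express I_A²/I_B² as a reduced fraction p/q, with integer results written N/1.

1859/2250

Shared (l₁,l₂,l₃)=(6,3,7): N and (l;000)² cancel in I_A²/I_B².
A: Δ = 2!·10!·4!/17! = 1/2042040; Racah Σ t=0..1: t=0:+1/2903040 t=1:−1/21772800 = 13/43545600; ⇒ 3j(6 3 7; 5 -1 -4)² = 143/7140, sgn -1
B: Δ = 2!·10!·4!/17! = 1/2042040; Racah Σ t=0..0: t=0:+1/1451520 = 1/1451520; ⇒ 3j(6 3 7; -1 -3 4)² = 75/3094, sgn -1
I_A²/I_B² = (143/7140)/(75/3094) = 1859/2250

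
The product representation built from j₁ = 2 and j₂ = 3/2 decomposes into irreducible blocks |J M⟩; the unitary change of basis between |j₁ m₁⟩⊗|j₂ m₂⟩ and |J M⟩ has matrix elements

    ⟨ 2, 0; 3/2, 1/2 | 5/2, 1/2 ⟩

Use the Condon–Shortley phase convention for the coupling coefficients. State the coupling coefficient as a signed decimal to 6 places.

triangle: 1!·3!·2!/7! = 12/5040
(j±m)!: 2!·2!·2!·1!·3!·2! = 96
prefactor² = (2J+1)·Δ·N² = 48/35
  k=0: +1/(0!·1!·2!·2!·1!·0!) = 1/4
  k=1: −1/(1!·0!·1!·1!·2!·1!) = -1/2
Σ = -1/4  ⇒  CG² = 48/35·(-1/4)² = 3/35
CG = −√(3/35) = -0.292770

−√(3/35) = -0.292770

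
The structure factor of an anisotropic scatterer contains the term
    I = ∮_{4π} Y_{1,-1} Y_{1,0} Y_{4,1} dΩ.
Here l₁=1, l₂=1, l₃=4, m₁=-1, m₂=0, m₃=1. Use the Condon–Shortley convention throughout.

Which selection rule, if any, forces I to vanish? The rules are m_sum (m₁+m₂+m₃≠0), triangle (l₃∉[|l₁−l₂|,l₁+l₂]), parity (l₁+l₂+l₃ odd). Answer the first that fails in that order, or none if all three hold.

Σmᵢ = 0  ✓
l₃∈[|l₁−l₂|,l₁+l₂]=[0,2] required, l₃=4 fails  ✗
Σlᵢ = 6 ⇒ even

triangle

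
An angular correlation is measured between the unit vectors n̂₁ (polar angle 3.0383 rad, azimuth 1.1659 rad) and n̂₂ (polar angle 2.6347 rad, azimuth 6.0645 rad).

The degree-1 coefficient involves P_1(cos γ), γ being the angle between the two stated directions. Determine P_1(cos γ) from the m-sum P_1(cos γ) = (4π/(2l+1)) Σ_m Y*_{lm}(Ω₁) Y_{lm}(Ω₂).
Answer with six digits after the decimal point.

Expand P_1 via completeness: Σ_{m} conj(Y_{1,m}) at Ω₁ times Y_{1,m} at Ω₂ —
  [-1]  conj(Y_{1,-1})(Ω₁) = (0.014033, 0.032743) ; Y_{1,-1}(Ω₂) = (0.163730, 0.036387) ; Δ = (0.001106, 0.005872)
  [+0]  conj(Y_{1,0})(Ω₁) = (-0.485998, -0.000000) ; Y_{1,0}(Ω₂) = (-0.427164, 0.000000) ; Δ = (0.207601, 0.000000)
  [+1]  conj(Y_{1,1})(Ω₁) = (-0.014033, 0.032743) ; Y_{1,1}(Ω₂) = (-0.163730, 0.036387) ; Δ = (0.001106, -0.005872)
Σ over m = (0.209813, 0.000000); ×(4π/3) → (0.878865, 0.000000). Real part: 0.878865

0.878865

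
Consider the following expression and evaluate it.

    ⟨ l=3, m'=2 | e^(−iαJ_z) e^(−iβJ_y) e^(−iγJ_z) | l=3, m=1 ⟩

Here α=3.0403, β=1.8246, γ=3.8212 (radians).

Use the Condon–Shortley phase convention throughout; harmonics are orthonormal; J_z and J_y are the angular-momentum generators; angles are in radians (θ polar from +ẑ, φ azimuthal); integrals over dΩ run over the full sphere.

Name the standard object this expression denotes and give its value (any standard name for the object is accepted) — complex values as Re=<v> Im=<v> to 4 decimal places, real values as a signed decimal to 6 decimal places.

Wigner D-matrix element, Re=-0.4463 Im=0.2307

This is a Wigner D-matrix element — the rotation-matrix element ⟨l m'| R(α,β,γ) |l m⟩ in the angular-momentum basis.
Split into d^3_{2,1}(β=1.8246) × two z-phases.
With c≡cos(β/2)=0.611928 and s≡sin(β/2)=0.790913, N=[120·1·24·2]^{1/2}=75.894664
Admissible k: 0..1 (factorial args all ≥0)
  k=0: (−1)^1·75.8947/(24)·0.6119^5·0.7909^1 = -0.214601
  k=1: (−1)^2·75.8947/(12)·0.6119^3·0.7909^3 = +0.716998
d^3_{2,1}(1.8246) = -0.214601 +0.716998 = +0.502397
Attach z-rotation phases: D = e^{-i(2)(3.0403)}·(+0.502397)·e^{-i(1)(3.8212)} = -0.446313+0.230669i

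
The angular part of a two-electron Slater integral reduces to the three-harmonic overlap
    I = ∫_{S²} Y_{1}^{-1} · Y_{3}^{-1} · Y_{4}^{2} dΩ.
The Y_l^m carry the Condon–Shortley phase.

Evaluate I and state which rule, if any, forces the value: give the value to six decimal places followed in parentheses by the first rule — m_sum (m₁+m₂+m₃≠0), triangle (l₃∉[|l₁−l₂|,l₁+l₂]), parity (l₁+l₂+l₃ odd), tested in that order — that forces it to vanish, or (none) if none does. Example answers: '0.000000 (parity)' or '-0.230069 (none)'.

0.238414 (none)

m-sum 0 ✓  L=8 even ✓  2≤4≤4 ✓
Π(2lᵢ+1) = 3×7×9 = 189
triangle coeff Δ(1,3,4) = 1/252
Σ_t [0,0]: t=0:+1/36 = 1/36
(3j)²=4/63 [(1 3 4; 0 0 0)], sign=+1
Σ_t [0,0]: t=0:+1/96 = 1/96
(3j)²=5/84 [(1 3 4; -1 -1 2)], sign=+1
⇒ 4πI² = 5/7
I = (+1)√(5/7/(4π)) = 0.23841361
No selection rule forces the value: the integral is nonzero (none).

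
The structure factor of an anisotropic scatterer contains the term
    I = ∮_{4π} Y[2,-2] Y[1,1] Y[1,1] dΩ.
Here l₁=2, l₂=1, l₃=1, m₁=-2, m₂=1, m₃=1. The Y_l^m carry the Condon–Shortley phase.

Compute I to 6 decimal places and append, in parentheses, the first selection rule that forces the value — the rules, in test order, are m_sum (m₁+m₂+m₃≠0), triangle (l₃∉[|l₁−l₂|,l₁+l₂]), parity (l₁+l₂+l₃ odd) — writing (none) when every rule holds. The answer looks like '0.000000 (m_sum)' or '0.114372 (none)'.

m-sum 0 ✓  L=4 even ✓  1≤1≤3 ✓
Π(2lᵢ+1) = 5×3×3 = 45
triangle coeff Δ(2,1,1) = 1/30
Σ_t [1,1]: t=1:−1/1 = -1/1
(3j)²=2/15 [(2 1 1; 0 0 0)], sign=+1
Σ_t [2,2]: t=2:+1/4 = 1/4
(3j)²=1/5 [(2 1 1; -2 1 1)], sign=+1
⇒ 4πI² = 6/5
I = (+1)√(6/5/(4π)) = 0.30901936
No selection rule forces the value: the integral is nonzero (none).

0.309019 (none)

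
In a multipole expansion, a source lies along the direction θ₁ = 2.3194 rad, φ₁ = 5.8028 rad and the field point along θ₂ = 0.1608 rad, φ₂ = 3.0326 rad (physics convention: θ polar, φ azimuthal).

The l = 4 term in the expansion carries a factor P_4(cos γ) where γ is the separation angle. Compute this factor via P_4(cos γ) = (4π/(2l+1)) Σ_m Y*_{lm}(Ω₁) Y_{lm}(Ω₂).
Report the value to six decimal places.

-0.284276

Expand P_4 via completeness: Σ_{m} conj(Y_{4,m}) at Ω₁ times Y_{4,m} at Ω₂ —
  [-4]  conj(Y_{4,-4})(Ω₁) = (-0.043808, -0.119737) ; Y_{4,-4}(Ω₂) = (0.000264, 0.000123) ; Δ = (0.000003, -0.000037)
  [-3]  conj(Y_{4,-3})(Ω₁) = (-0.043310, 0.332204) ; Y_{4,-3}(Ω₂) = (-0.004802, -0.001629) ; Δ = (0.000749, -0.001525)
  [-2]  conj(Y_{4,-2})(Ω₁) = (0.230698, -0.330060) ; Y_{4,-2}(Ω₂) = (0.048732, 0.010794) ; Δ = (0.014805, -0.013594)
  [-1]  conj(Y_{4,-1})(Ω₁) = (-0.050768, 0.026455) ; Y_{4,-1}(Ω₂) = (-0.283960, -0.031073) ; Δ = (0.015238, -0.005935)
  [+0]  conj(Y_{4,0})(Ω₁) = (-0.358244, -0.000000) ; Y_{4,0}(Ω₂) = (0.740247, 0.000000) ; Δ = (-0.265189, -0.000000)
  [+1]  conj(Y_{4,1})(Ω₁) = (0.050768, 0.026455) ; Y_{4,1}(Ω₂) = (0.283960, -0.031073) ; Δ = (0.015238, 0.005935)
  [+2]  conj(Y_{4,2})(Ω₁) = (0.230698, 0.330060) ; Y_{4,2}(Ω₂) = (0.048732, -0.010794) ; Δ = (0.014805, 0.013594)
  [+3]  conj(Y_{4,3})(Ω₁) = (0.043310, 0.332204) ; Y_{4,3}(Ω₂) = (0.004802, -0.001629) ; Δ = (0.000749, 0.001525)
  [+4]  conj(Y_{4,4})(Ω₁) = (-0.043808, 0.119737) ; Y_{4,4}(Ω₂) = (0.000264, -0.000123) ; Δ = (0.000003, 0.000037)
Total Σ_m = (-0.203598, -0.000000). Multiply by 1.396263: (-0.284276, -0.000000). P_4(cos γ) = -0.284276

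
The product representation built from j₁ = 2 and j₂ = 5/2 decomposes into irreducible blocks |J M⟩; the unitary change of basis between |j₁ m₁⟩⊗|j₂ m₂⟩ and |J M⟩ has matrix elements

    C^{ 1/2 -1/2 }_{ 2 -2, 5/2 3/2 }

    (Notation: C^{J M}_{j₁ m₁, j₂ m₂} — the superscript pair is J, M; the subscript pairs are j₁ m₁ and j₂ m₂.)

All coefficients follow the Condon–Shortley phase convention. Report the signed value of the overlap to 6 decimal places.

triangle: 4!*0!*1!/6! = 24/720
(j±m)!: 0!*4!*4!*1!*0!*1! = 576
prefactor² = (2J+1)*Δ*N² = 192/5
  k=4: +1/(4!*0!*0!*0!*0!*1!) = 1/24
Σ = 1/24  ⇒  CG² = 192/5*(1/24)² = 1/15
CG = +√(1/15) = +0.258199

+√(1/15) = +0.258199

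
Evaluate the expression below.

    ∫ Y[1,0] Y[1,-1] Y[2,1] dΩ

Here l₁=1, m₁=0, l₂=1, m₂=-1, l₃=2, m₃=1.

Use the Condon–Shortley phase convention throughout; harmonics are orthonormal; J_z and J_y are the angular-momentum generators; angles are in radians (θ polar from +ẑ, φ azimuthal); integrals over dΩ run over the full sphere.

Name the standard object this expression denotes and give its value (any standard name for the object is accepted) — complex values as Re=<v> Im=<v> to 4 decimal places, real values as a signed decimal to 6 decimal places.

This is a Gaunt coefficient — the integral of a triple product of spherical harmonics over the sphere.
Rules hold: Σm=0, L=4 even, 0≤2≤2.
N = 3·3·5 = 45
Δ = 0!·2!·2!/5! = 1/30
Racah Σ t=0..0: t=0:+1/1 = 1/1
⇒ 3j(1 1 2; 0 0 0)² = 2/15, sgn +1
Racah Σ t=0..0: t=0:+1/2 = 1/2
⇒ 3j(1 1 2; 0 -1 1)² = 1/10, sgn -1
4πI² = N·(3j₀)²·(3jₘ)² = 3/5
I = -1·√(0.6/4π) = -0.21850969

Gaunt coefficient, -0.218510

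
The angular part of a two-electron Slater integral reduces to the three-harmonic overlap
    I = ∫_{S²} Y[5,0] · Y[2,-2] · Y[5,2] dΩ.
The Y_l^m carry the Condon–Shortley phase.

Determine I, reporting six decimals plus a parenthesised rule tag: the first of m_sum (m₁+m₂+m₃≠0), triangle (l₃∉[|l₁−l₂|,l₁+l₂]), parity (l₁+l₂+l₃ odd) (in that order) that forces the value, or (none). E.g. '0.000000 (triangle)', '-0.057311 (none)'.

Rules hold: Σm=0, L=12 even, 3≤5≤7.
N = 11·5·11 = 605
Δ = 2!·8!·2!/13! = 1/38610
Racah Σ t=0..2: t=0:+1/2880 t=1:−1/576 t=2:+1/2880 = -1/960
⇒ 3j(5 2 5; 0 0 0)² = 10/429, sgn +1
Racah Σ t=0..0: t=0:+1/2880 = 1/2880
⇒ 3j(5 2 5; 0 -2 2)² = 14/429, sgn -1
4πI² = N·(3j₀)²·(3jₘ)² = 700/1521
I = -1·√(0.460224/4π) = -0.19137248
No selection rule forces the value: the integral is nonzero (none).

-0.191372 (none)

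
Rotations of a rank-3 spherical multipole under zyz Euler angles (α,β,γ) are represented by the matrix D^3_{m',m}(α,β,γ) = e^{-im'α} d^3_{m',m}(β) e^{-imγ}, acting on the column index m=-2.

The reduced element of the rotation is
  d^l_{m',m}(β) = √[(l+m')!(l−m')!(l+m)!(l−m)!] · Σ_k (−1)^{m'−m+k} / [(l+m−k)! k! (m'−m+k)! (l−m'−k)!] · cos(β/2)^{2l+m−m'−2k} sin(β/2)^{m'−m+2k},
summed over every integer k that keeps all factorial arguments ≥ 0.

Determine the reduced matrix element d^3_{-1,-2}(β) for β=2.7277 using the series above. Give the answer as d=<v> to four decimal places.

d^3_{-1,-2}(β=2.7277) via the finite sum:
c=cos(2.727700/2)=0.205472, s=sin(2.727700/2)=0.978663; N=√[2·24·1·120]=75.894664
Admissible k: 0..1 (factorial args all ≥0)
  k=0: (−1)^1·75.8947/(24)·0.2055^5·0.9787^1 = -0.001133
  k=1: (−1)^2·75.8947/(12)·0.2055^3·0.9787^3 = +0.051427
d^3_{-1,-2}(2.7277) = -0.001133 +0.051427 = +0.050293

d=0.0503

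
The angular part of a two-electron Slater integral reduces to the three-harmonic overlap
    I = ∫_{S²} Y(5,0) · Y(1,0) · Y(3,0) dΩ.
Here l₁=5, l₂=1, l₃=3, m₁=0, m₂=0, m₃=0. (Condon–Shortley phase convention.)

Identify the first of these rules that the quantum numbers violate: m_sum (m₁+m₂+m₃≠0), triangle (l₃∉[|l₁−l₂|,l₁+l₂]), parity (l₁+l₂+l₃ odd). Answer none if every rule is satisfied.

Σmᵢ = 0  ✓
l₃∈[|l₁−l₂|,l₁+l₂]=[4,6] required, l₃=3 fails  ✗
Σlᵢ = 9 ⇒ odd

triangle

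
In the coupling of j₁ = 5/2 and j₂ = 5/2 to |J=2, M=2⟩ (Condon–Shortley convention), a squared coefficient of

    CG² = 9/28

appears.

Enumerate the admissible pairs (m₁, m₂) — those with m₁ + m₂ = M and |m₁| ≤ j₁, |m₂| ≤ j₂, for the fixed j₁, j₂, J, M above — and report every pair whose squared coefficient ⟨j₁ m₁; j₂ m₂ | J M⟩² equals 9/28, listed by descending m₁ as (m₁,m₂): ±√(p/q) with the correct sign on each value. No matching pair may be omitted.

Admissible pairs with m₁+m₂ = M = 2: (-1/2,5/2), (1/2,3/2), (3/2,1/2), (5/2,-1/2)
  (m₁,m₂)=(5/2,-1/2): CG² = 5/28, CG = +√(5/28)
  (m₁,m₂)=(3/2,1/2): CG² = 9/28, CG = −√(9/28)   ← matches the target
  (m₁,m₂)=(1/2,3/2): CG² = 9/28, CG = +√(9/28)   ← matches the target
  (m₁,m₂)=(-1/2,5/2): CG² = 5/28, CG = −√(5/28)
Pairs with CG² = 9/28: (3/2,1/2): −√(9/28); (1/2,3/2): +√(9/28)

(3/2,1/2): −√(9/28); (1/2,3/2): +√(9/28)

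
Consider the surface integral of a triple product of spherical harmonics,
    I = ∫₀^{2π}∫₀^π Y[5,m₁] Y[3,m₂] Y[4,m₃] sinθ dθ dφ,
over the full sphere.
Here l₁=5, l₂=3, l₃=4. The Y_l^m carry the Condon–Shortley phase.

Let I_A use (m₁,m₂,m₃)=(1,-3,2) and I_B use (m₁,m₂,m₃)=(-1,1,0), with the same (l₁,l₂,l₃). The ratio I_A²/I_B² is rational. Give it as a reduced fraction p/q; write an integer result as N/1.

l's match ⇒ only the (l;m) 3-j factors differ between A and B.
A: triangle coeff Δ(5,3,4) = 1/180180; Σ_t [0,0]: t=0:+1/2304 = 1/2304; (3j)²=75/4004 [(5 3 4; 1 -3 2)], sign=+1
B: triangle coeff Δ(5,3,4) = 1/180180; Σ_t [2,4]: t=2:+1/384 t=3:−1/216 t=4:+1/2304 = -11/6912; (3j)²=11/1638 [(5 3 4; -1 1 0)], sign=-1
I_A²/I_B² = (75/4004)/(11/1638) = 675/242

675/242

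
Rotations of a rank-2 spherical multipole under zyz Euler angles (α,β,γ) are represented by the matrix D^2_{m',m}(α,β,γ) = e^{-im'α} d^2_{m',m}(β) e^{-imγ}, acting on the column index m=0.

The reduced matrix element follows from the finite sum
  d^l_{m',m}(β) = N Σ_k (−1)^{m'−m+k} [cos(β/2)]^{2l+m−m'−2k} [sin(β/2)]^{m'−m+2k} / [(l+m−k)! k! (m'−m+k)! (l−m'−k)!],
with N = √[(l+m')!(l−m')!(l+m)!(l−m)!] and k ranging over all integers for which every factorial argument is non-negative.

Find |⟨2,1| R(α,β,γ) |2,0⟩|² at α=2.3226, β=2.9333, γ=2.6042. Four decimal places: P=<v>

P=0.0614

Split into d^2_{1,0}(β=2.9333) × two z-phases.
Half-angle: c=0.103958, s=0.994582. N=√(6·1·2·2)=4.898979
k: max(0,(0)−(1))=0 … min(2+(0),2−(1))=1
  k=0: (−1)^1·4.8990/(2)·0.1040^3·0.9946^1 = -0.002737
  k=1: (−1)^2·4.8990/(2)·0.1040^1·0.9946^3 = +0.250528
d^2_{1,0}(2.9333) = -0.002737 +0.250528 = +0.247790
|D^2_{1,0}|² = |d^2_{1,0}(β)|² = (+0.247790)² = 0.061400 (the z-rotation phases have unit modulus)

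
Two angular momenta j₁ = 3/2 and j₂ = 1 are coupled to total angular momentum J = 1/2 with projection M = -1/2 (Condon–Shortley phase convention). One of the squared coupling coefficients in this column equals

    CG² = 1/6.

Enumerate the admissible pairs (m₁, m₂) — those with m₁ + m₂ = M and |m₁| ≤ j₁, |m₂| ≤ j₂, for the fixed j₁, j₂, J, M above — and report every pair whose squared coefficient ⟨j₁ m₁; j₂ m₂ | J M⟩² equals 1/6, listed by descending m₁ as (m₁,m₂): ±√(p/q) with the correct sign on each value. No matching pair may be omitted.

Admissible pairs with m₁+m₂ = M = -1/2: (-3/2,1), (-1/2,0), (1/2,-1)
  (m₁,m₂)=(1/2,-1): CG² = 1/6, CG = +√(1/6)   ← matches the target
  (m₁,m₂)=(-1/2,0): CG² = 1/3, CG = −√(1/3)
  (m₁,m₂)=(-3/2,1): CG² = 1/2, CG = +√(1/2)
Pairs with CG² = 1/6: (1/2,-1): +√(1/6)

(1/2,-1): +√(1/6)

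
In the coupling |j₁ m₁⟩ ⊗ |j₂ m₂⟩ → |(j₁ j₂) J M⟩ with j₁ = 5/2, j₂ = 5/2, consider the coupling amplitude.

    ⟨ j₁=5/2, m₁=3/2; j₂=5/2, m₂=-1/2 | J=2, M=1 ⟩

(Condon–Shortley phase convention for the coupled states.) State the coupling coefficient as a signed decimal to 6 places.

-0.377964  (= −√(1/7))

j₁+j₂−J=3  J+j₁−j₂=2  J−j₁+j₂=2  j₁+j₂+J+1=8
(j₁±m₁, j₂±m₂, J±M) = (4,1,2,3,3,1)
P² = 36/7
sum k=0..1:
  [0] +1/12 = 1/12
  [1] −1/4 = -1/4
S = -1/6
C² = P²·S² = 1/7 ; C = -0.377964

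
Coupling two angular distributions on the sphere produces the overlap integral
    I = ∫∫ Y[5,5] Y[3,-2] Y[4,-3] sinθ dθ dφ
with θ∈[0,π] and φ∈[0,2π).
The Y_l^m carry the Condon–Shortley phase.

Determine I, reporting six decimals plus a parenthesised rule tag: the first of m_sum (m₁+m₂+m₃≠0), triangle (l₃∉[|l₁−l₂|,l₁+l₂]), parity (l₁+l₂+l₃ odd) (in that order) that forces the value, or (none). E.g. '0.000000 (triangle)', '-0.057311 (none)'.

m-sum 0 ✓  L=12 even ✓  2≤4≤8 ✓
Π(2lᵢ+1) = 11×7×9 = 693
triangle coeff Δ(5,3,4) = 1/180180
Σ_t [1,3]: t=1:−1/576 t=2:+1/144 t=3:−1/576 = 1/288
(3j)²=20/1001 [(5 3 4; 0 0 0)], sign=+1
Σ_t [0,0]: t=0:+1/17280 = 1/17280
(3j)²=35/858 [(5 3 4; 5 -2 -3)], sign=-1
⇒ 4πI² = 1050/1859
I = (-1)√(1050/1859/(4π)) = -0.21200691
No selection rule forces the value: the integral is nonzero (none).

-0.212007 (none)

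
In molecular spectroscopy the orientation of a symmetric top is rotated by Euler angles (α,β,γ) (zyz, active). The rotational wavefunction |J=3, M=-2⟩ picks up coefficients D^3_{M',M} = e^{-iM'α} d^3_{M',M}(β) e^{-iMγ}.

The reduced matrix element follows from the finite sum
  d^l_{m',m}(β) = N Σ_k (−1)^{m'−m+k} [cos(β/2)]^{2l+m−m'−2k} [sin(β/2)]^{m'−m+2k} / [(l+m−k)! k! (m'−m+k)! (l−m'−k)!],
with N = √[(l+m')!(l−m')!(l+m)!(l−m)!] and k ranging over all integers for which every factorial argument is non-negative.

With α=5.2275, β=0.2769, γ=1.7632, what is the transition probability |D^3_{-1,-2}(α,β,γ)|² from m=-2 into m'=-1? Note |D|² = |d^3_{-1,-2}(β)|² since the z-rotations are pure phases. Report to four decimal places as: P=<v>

Split into d^3_{-1,-2}(β=0.2769) × two z-phases.
With c≡cos(β/2)=0.990431 and s≡sin(β/2)=0.138008, N=[2·24·1·120]^{1/2}=75.894664
k∈{0,1} keeps every argument non-negative
  k=0: (−1)^1·75.8947/(24)·0.9904^5·0.1380^1 = -0.415935
  k=1: (−1)^2·75.8947/(12)·0.9904^3·0.1380^3 = +0.016152
d^3_{-1,-2}(0.2769) = -0.415935 +0.016152 = -0.399784
|D^3_{-1,-2}|² = |d^3_{-1,-2}(β)|² = (-0.399784)² = 0.159827 (the z-rotation phases have unit modulus)

P=0.1598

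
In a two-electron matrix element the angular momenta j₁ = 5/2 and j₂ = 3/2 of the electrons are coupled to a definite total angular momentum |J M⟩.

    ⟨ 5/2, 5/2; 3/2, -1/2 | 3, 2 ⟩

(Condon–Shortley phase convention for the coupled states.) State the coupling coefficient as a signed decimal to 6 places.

j₁+j₂−J=1  J+j₁−j₂=4  J−j₁+j₂=2  j₁+j₂+J+1=8
(j₁±m₁, j₂±m₂, J±M) = (5,0,1,2,5,1)
P² = 240
sum k=0..0:
  [0] +1/24 = 1/24
S = 1/24
C² = P²·S² = 5/12 ; C = +0.645497

+0.645497  (= +√(5/12))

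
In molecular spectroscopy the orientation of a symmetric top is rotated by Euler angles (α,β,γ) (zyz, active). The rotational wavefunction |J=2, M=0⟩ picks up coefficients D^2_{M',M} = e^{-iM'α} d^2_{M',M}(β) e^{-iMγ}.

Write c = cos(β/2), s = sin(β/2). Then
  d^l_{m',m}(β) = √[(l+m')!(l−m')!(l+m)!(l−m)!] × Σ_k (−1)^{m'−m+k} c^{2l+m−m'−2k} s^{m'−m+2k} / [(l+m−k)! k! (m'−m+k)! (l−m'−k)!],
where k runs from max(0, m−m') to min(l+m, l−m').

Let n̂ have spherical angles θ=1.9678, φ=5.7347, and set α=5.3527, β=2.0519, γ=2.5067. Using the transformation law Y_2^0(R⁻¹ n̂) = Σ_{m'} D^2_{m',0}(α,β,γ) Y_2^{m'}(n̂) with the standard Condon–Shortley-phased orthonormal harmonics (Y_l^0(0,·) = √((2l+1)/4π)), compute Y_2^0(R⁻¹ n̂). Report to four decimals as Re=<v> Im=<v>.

Re=0.5163 Im=0.0000

Need the full column D^2_{m',0} for m'=−2..2 at α=5.3527, β=2.0519, γ=2.5067.
cos(β/2)=0.518287, sin(β/2)=0.855207
d^2_{-2,0}: single k=2 term ⇒ +0.481236;  D = -0.137691-0.461118i
d^2_{-1,0}: k∈[1..2] ⇒ +0.291647 -0.794071 = -0.502424;  D = -0.300171+0.402899i
d^2_{0,0}: k∈[0..2] ⇒ +0.072157 -0.785855 +0.534915 = -0.178783;  D = -0.178783+0.000000i
d^2_{1,0}: k∈[0..1] ⇒ -0.291647 +0.794071 = +0.502424;  D = +0.300171+0.402899i
d^2_{2,0}: single k=0 term ⇒ +0.481236;  D = -0.137691+0.461118i
Y_2^{m'}(θ=1.9678,φ=5.7347) and Σ D·Y over m':
  (-0.1377-0.4611i)·(+0.1499+0.2923i)  (-0.3002+0.4029i)·(-0.2351-0.1436i)  (-0.1788+0.0000i)·(-0.1739+0.0000i)  (+0.3002+0.4029i)·(+0.2351-0.1436i)  (-0.1377+0.4611i)·(+0.1499-0.2923i)
Y_2^0(R⁻¹ n̂) = +0.516275+0.000000i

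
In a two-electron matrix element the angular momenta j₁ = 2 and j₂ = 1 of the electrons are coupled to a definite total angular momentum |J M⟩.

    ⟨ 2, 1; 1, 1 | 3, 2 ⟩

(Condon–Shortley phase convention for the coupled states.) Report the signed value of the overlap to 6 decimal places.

triangle: 0!*4!*2!/7! = 48/5040
(j±m)!: 3!*1!*2!*0!*5!*1! = 1440
prefactor² = (2J+1)*Δ*N² = 96
  k=0: +1/(0!*0!*1!*2!*3!*0!) = 1/12
Σ = 1/12  ⇒  CG² = 96*(1/12)² = 2/3
CG = +√(2/3) = +0.816497

+0.816497  (= +√(2/3))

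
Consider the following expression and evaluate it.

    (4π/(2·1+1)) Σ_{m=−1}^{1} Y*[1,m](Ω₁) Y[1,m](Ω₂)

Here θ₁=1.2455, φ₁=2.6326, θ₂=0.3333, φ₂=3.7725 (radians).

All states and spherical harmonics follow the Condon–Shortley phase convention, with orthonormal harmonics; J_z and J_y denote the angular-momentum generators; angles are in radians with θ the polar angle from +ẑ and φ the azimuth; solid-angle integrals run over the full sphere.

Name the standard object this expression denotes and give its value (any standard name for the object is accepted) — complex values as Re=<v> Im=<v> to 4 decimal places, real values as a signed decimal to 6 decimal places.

Legendre polynomial (addition theorem), +0.431487

This sum is the spherical-harmonic addition theorem: it equals the Legendre polynomial P_l(cos γ) of the angle γ between the two directions.
Term-by-term m-sum for l=1 (normalisation 4π/3 = 4.188790):
  m=-1: (-0.28588 + 0.15953j) × (-0.09127 + 0.06668j) = 0.01546 - 0.03362j  (running Σ = 0.01546 - 0.03362j)
  m=0: (0.15615 + 0.00000j) × (0.46171 + 0.00000j) = 0.07210 + 0.00000j  (running Σ = 0.08755 - 0.03362j)
  m=1: (0.28588 + 0.15953j) × (0.09127 + 0.06668j) = 0.01546 + 0.03362j  (running Σ = 0.10301 + 0.00000j)
Accumulated sum 0.10301 + 0.00000j; after 4π/(2l+1) scaling, 0.43149 + 0.00000j ⇒ P_1 = 0.431487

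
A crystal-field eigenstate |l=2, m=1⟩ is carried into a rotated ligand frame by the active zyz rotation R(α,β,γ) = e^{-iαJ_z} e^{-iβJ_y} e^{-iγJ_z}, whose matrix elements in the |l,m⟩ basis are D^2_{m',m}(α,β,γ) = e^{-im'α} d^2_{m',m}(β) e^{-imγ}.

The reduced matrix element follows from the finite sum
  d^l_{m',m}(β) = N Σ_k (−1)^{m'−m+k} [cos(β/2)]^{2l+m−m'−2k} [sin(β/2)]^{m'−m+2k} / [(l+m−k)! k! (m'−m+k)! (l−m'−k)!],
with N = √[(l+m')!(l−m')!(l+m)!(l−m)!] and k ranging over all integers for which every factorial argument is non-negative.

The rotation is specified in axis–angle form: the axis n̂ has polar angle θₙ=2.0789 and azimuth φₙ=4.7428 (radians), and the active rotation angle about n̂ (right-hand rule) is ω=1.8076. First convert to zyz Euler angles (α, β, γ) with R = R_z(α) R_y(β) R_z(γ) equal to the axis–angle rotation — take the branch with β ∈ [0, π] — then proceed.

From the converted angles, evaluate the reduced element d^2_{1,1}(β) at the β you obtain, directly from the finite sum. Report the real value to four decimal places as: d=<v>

Axis–angle → zyz. n̂ = (sinθₙcosφₙ, sinθₙsinφₙ, cosθₙ) = (+0.026565, -0.873265, -0.486521), ω = 1.8076.
R = I cosω + sinω [n̂]ₓ + (1−cosω) n̂n̂ᵀ gives
  R = [-0.233725, +0.444303, -0.864851; -0.501584, +0.706896, +0.498709; +0.832938, +0.550357, +0.057636]
β = atan2(√(R₁₃²+R₂₃²), R₃₃) = 1.513128; α = atan2(R₂₃, R₁₃) mod 2π = 2.618525; γ = atan2(R₃₂, −R₃₁) mod 2π = 2.557703
d^2_{1,1}(β=1.5131) via the finite sum:
c=cos(1.513128/2)=0.727199, s=sin(1.513128/2)=0.686427; N=√[6·1·6·1]=6.000000
k∈{0,1} keeps every argument non-negative
  k=0: (−1)^0·6.0000/(6)·0.7272^4·0.6864^0 = +0.279649
  k=1: (−1)^1·6.0000/(2)·0.7272^2·0.6864^2 = -0.747509
d^2_{1,1}(1.5131) = +0.279649 -0.747509 = -0.467860

d=-0.4679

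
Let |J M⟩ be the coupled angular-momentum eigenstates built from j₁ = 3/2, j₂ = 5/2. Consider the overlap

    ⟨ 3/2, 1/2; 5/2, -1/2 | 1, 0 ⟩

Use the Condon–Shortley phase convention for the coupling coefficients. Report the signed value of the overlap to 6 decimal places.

−√(3/10) = -0.547723

triangle: 3!×0!×2!/6! = 12/720
(j±m)!: 2!×1!×2!×3!×1!×1! = 24
prefactor² = (2J+1)×Δ×N² = 6/5
  k=1: −1/(1!×2!×0!×1!×0!×1!) = -1/2
Σ = -1/2  ⇒  CG² = 6/5×(-1/2)² = 3/10
CG = −√(3/10) = -0.547723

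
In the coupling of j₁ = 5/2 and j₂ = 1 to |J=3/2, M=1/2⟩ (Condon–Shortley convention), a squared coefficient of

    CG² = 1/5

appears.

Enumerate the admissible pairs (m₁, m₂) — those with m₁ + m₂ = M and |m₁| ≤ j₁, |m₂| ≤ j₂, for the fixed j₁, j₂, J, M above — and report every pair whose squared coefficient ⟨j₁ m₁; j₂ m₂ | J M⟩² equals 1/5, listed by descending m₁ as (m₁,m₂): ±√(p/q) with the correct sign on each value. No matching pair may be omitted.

(-1/2,1): +√(1/5)

Admissible pairs with m₁+m₂ = M = 1/2: (-1/2,1), (1/2,0), (3/2,-1)
  (m₁,m₂)=(3/2,-1): CG² = 2/5, CG = +√(2/5)
  (m₁,m₂)=(1/2,0): CG² = 2/5, CG = −√(2/5)
  (m₁,m₂)=(-1/2,1): CG² = 1/5, CG = +√(1/5)   ← matches the target
Pairs with CG² = 1/5: (-1/2,1): +√(1/5)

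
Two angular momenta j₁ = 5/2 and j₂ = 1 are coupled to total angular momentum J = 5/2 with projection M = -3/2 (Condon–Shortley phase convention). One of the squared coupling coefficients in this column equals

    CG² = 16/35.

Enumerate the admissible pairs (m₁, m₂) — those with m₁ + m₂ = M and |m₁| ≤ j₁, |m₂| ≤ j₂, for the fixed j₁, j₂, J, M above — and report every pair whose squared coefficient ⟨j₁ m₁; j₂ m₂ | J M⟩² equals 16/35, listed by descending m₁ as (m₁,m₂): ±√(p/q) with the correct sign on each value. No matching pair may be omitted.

Admissible pairs with m₁+m₂ = M = -3/2: (-5/2,1), (-3/2,0), (-1/2,-1)
  (m₁,m₂)=(-1/2,-1): CG² = 16/35, CG = +√(16/35)   ← matches the target
  (m₁,m₂)=(-3/2,0): CG² = 9/35, CG = −√(9/35)
  (m₁,m₂)=(-5/2,1): CG² = 2/7, CG = −√(2/7)
Pairs with CG² = 16/35: (-1/2,-1): +√(16/35)

(-1/2,-1): +√(16/35)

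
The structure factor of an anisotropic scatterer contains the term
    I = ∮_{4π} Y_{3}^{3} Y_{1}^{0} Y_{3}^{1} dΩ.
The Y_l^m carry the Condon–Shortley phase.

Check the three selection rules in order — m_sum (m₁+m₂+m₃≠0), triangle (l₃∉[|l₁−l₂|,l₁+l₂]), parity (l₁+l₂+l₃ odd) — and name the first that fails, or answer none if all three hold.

m₁+m₂+m₃ = 3 + 0 + 1 = 4  ✗
triangle: |3−1|=2 ≤ l₃=3 ≤ 3+1=4
parity: l₁+l₂+l₃ = 7 is odd

m_sum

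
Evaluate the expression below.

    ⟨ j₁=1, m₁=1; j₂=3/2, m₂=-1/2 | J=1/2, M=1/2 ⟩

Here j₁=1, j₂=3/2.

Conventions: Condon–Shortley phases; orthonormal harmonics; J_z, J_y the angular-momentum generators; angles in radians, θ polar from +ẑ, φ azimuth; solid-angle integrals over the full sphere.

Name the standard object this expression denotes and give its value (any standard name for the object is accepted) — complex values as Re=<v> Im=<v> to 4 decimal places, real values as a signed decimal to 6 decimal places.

This is a Clebsch–Gordan (vector-coupling) coefficient.
√[2·2!0!1!/4! · 2!0!1!2!1!0!] = √(2/3)
  +(−1)^0/∏(0,2,0,1,0,0)! = 1/2  (running 1/2)
⟨..|..⟩ = √(2/3)·(1/2) = +0.408248

Clebsch–Gordan coefficient, +√(1/6) ≈ +0.408248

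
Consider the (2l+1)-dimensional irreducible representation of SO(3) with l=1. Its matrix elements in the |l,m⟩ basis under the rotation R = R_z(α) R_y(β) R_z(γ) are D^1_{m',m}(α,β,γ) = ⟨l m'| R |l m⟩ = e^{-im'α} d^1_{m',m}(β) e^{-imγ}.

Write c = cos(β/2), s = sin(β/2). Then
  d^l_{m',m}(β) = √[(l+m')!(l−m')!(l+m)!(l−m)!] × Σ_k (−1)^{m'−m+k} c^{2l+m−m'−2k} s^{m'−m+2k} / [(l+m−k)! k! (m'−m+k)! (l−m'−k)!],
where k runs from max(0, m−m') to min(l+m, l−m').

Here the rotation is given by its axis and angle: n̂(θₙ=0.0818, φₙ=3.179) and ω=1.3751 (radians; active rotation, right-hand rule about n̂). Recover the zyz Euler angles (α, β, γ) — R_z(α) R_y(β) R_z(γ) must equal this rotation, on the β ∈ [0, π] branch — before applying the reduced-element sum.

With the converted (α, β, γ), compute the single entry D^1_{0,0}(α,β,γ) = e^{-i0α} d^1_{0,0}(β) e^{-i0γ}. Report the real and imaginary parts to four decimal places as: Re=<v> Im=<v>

Axis–angle → zyz. n̂ = (sinθₙcosφₙ, sinθₙsinφₙ, cosθₙ) = (-0.081652, -0.003056, +0.996656), ω = 1.3751.
R = I cosω + sinω [n̂]ₓ + (1−cosω) n̂n̂ᵀ gives
  R = [+0.199820, -0.977432, -0.068552; +0.977834, +0.194457, +0.077640; -0.062557, -0.082546, +0.994622]
β = atan2(√(R₁₃²+R₂₃²), R₃₃) = 0.103759; α = atan2(R₂₃, R₁₃) mod 2π = 2.294111; γ = atan2(R₃₂, −R₃₁) mod 2π = 5.360889
Split into d^1_{0,0}(β=0.1038) × two z-phases.
c=cos(0.103759/2)=0.998655, s=sin(0.103759/2)=0.051856; N=√[1·1·1·1]=1.000000
k: max(0,(0)−(0))=0 … min(1+(0),1−(0))=1
  k=0: (−1)^0·1.0000/(1)·0.9987^2·0.0519^0 = +0.997311
  k=1: (−1)^1·1.0000/(1)·0.9987^0·0.0519^2 = -0.002689
d^1_{0,0}(0.1038) = +0.997311 -0.002689 = +0.994622
Attach z-rotation phases: D = e^{-i(0)(2.2941)}·(+0.994622)·e^{-i(0)(5.3609)} = +0.994622+0.000000i

Re=0.9946 Im=0.0000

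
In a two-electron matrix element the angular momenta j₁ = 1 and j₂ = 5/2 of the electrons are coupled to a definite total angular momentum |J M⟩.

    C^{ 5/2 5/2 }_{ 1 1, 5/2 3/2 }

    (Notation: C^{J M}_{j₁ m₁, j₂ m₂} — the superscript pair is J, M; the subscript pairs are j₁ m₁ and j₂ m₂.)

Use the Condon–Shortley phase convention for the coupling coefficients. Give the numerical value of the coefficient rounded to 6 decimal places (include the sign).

triangle: 1!·1!·4!/7! = 24/5040
(j±m)!: 2!·0!·4!·1!·5!·0! = 5760
prefactor² = (2J+1)·Δ·N² = 1152/7
  k=0: +1/(0!·1!·0!·4!·1!·0!) = 1/24
Σ = 1/24  ⇒  CG² = 1152/7·(1/24)² = 2/7
CG = +√(2/7) = +0.534522

+0.534522  (= +√(2/7))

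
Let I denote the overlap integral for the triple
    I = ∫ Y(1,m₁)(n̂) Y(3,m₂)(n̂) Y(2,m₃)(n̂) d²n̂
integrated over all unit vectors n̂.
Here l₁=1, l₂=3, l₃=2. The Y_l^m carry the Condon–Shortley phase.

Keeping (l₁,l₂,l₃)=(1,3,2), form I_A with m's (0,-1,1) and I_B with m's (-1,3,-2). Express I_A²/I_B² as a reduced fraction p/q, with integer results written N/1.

8/15

Same 1,3,2: normalisation and zero-m 3j drop out of the ratio.
A: Δ: 2! 0! 4! / 7! → 1/105; sum: t=1:−1/6 = -1/6; 3j²(1 3 2; 0 -1 1) = Δ·Π!·Σ² = 8/105  (sign +1)
B: Δ: 2! 0! 4! / 7! → 1/105; sum: t=2:+1/48 = 1/48; 3j²(1 3 2; -1 3 -2) = Δ·Π!·Σ² = 1/7  (sign +1)
I_A²/I_B² = (8/105)/(1/7) = 8/15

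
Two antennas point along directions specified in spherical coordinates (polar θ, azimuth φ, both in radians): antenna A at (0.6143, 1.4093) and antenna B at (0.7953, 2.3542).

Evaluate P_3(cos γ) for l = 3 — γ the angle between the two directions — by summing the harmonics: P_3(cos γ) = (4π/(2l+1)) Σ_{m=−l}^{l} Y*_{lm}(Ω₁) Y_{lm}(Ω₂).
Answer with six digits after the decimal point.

0.124599

Addition theorem: P_3(cos γ) = (4π/7) Σ_m Y*_{lm}(Ω₁) Y_{lm}(Ω₂), m = −3…3:
  m=-3: Y*=-0.03721 - 0.07070j  Y=0.10806 - 0.10677j  product -0.01157 - 0.00367j
  m=-2: Y*=-0.26311 + 0.08807j  Y=-0.00146 + 0.36481j  product -0.03174 - 0.09611j
  m=-1: Y*=0.07006 + 0.43001j  Y=-0.23622 - 0.23717j  product 0.08544 - 0.11819j
  m=+0: Y*=0.10335 + 0.00000j  Y=-0.14356 + 0.00000j  product -0.01484 + 0.00000j
  m=+1: Y*=-0.07006 + 0.43001j  Y=0.23622 - 0.23717j  product 0.08544 + 0.11819j
  m=+2: Y*=-0.26311 - 0.08807j  Y=-0.00146 - 0.36481j  product -0.03174 + 0.09611j
  m=+3: Y*=0.03721 - 0.07070j  Y=-0.10806 - 0.10677j  product -0.01157 + 0.00367j
Σ over m = 0.06941 - 0.00000j; ×(4π/7) → 0.12460 - 0.00000j. Real part: 0.124599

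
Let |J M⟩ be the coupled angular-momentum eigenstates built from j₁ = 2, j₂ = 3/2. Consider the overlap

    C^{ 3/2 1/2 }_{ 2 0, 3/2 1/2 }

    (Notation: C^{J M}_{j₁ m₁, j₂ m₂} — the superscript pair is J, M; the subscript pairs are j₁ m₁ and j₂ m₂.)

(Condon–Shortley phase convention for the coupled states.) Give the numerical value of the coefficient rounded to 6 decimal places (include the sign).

-0.447214  (= −√(1/5))

√[4·2!2!1!/6! · 2!2!2!1!2!1!] = √(16/45)
  +(−1)^1/∏(1,1,1,1,1,0)! = -1  (running -1)
  +(−1)^2/∏(2,0,0,0,2,1)! = 1/4  (running -3/4)
⟨..|..⟩ = √(16/45)·(-3/4) = -0.447214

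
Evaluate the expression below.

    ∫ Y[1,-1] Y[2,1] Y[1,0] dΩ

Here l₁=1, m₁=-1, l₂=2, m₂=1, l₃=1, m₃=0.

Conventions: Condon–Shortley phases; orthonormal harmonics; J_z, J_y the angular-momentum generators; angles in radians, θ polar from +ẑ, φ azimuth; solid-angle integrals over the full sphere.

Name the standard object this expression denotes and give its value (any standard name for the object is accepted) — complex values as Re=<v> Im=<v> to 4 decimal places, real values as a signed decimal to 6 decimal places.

This is a Gaunt coefficient — the integral of a triple product of spherical harmonics over the sphere.
m-sum 0 ✓  L=4 even ✓  1≤1≤3 ✓
Π(2lᵢ+1) = 3×5×3 = 45
triangle coeff Δ(1,2,1) = 1/30
Σ_t [1,1]: t=1:−1/1 = -1/1
(3j)²=2/15 [(1 2 1; 0 0 0)], sign=+1
Σ_t [2,2]: t=2:+1/2 = 1/2
(3j)²=1/10 [(1 2 1; -1 1 0)], sign=-1
⇒ 4πI² = 3/5
I = (-1)√(3/5/(4π)) = -0.21850969

Gaunt coefficient, -0.218510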